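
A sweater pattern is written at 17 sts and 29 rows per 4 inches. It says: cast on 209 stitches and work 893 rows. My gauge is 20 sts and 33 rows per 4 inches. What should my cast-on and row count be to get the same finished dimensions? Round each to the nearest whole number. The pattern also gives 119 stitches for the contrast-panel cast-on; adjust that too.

Stitches: 209 × 20/17 = 245.88 → 246.
Rows: 893 × 33/29 = 1016.17 → 1016.
contrast-panel cast-on: 119 × 20/17 = 140.00 → 140.

Cast on 246 stitches; work 1016 rows; contrast-panel cast-on 140 stitches.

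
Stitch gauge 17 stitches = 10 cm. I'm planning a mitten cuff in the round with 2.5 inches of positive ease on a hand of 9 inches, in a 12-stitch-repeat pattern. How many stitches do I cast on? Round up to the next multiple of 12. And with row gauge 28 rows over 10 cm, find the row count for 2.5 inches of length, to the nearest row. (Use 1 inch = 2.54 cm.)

Finished = 9 + 2.5 = 11.5 inches.
11.5 inches × 2.54 = 29.21 cm.
17/10 = 1.7 sts per cm; 29.21 × 1.7 = 49.66 sts.
Next multiple of 12 → 60.
2.5 inches = 6.35 cm; × 2.8 = 17.78 → 18 rows.

Cast on 60 stitches; work 18 rows.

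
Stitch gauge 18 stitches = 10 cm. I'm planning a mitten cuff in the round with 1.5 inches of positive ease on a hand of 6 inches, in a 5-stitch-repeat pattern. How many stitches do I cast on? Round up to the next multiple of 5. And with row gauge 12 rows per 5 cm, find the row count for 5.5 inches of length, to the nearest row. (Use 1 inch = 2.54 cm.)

Cast on 35 stitches; work 34 rows.

Finished = 6 + 1.5 = 7.5 inches.
7.5 inches × 2.54 = 19.05 cm.
18/10 = 1.8 sts per cm; 19.05 × 1.8 = 34.29 sts.
Next multiple of 5 → 35.
5.5 inches = 13.97 cm; × 2.4 = 33.53 → 34 rows.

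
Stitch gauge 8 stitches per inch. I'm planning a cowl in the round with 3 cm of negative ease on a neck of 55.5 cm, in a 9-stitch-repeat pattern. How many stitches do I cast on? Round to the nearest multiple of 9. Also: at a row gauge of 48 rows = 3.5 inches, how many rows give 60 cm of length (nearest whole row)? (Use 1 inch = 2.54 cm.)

Cast on 162 stitches; work 324 rows.

Finished = 55.5 − 3 = 52.5 cm.
52.5 cm × 1/2.54 = 20.67 inches.
8/1 = 8 sts per in; 20.67 × 8 = 165.35 sts.
Nearest multiple of 9 → 162.
60 cm = 23.62 inches; × 13.714 = 323.96 → 324 rows.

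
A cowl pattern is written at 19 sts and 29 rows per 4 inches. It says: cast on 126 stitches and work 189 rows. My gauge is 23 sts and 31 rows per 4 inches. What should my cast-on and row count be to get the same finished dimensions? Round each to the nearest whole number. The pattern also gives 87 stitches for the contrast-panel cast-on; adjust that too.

Cast on 153 stitches; work 202 rows; contrast-panel cast-on 105 stitches.

Stitches: 126 × 23/19 = 152.53 → 153.
Rows: 189 × 31/29 = 202.03 → 202.
contrast-panel cast-on: 87 × 23/19 = 105.32 → 105.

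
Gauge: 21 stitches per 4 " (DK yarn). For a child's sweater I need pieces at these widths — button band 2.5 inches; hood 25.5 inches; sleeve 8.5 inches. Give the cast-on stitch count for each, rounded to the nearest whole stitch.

button band 13; hood 134; sleeve 45.

Rate = 21/4 = 5.25 sts per in.
button band: 2.5 × 5.25 = 13.12 → 13.
hood: 25.5 × 5.25 = 133.88 → 134.
sleeve: 8.5 × 5.25 = 44.62 → 45.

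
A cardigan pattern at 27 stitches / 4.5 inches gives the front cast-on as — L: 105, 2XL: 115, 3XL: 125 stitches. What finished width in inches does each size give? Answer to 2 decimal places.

27/4.5 = 6 sts per in.
L: 105 / 6 = 17.500 → 17.50 in.
2XL: 115 / 6 = 19.167 → 19.17 in.
3XL: 125 / 6 = 20.833 → 20.83 in.

L 17.50 inches; 2XL 19.17 inches; 3XL 20.83 inches.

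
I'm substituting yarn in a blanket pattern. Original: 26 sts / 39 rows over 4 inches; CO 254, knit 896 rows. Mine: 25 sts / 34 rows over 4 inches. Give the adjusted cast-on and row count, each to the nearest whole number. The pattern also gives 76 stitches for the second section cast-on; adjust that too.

Cast on 244 stitches; work 781 rows; second section cast-on 73 stitches.

Stitches: 254 × 25/26 = 244.23 → 244.
Rows: 896 × 34/39 = 781.13 → 781.
second section cast-on: 76 × 25/26 = 73.08 → 73.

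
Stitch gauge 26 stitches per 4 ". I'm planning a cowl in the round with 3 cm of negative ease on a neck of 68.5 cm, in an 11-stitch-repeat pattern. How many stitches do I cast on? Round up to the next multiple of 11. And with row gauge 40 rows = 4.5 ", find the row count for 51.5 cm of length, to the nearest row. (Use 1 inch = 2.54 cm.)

Finished = 68.5 − 3 = 65.5 cm.
65.5 cm × 1/2.54 = 25.79 inches.
26/4 = 6.5 sts per in; 25.79 × 6.5 = 167.62 sts.
Next multiple of 11 → 176.
51.5 cm = 20.28 inches; × 8.889 = 180.23 → 180 rows.

Cast on 176 stitches; work 180 rows.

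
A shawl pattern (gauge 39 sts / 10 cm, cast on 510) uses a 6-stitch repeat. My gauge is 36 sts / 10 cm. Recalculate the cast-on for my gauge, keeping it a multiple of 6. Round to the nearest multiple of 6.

CO 468 sts.

510 × 36 / 39 = 470.77.
Nearest multiple of 6: 468.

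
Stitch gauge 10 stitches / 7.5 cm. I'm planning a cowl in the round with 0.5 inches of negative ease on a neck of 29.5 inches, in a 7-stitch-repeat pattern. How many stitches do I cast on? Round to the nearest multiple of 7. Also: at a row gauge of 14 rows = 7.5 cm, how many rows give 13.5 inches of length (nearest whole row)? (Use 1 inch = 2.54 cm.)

Cast on 98 stitches; work 64 rows.

Finished = 29.5 − 0.5 = 29 inches.
29 inches × 2.54 = 73.66 cm.
10/7.5 = 1.333 sts per cm; 73.66 × 1.333 = 98.21 sts.
Nearest multiple of 7 → 98.
13.5 inches = 34.29 cm; × 1.867 = 64.01 → 64 rows.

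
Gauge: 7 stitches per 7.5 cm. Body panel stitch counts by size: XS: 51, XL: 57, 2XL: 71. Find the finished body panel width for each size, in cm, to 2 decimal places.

XS 54.64 cm; XL 61.07 cm; 2XL 76.07 cm.

7/7.5 = 0.933 sts per cm.
XS: 51 / 0.933 = 54.643 → 54.64 cm.
XL: 57 / 0.933 = 61.071 → 61.07 cm.
2XL: 71 / 0.933 = 76.071 → 76.07 cm.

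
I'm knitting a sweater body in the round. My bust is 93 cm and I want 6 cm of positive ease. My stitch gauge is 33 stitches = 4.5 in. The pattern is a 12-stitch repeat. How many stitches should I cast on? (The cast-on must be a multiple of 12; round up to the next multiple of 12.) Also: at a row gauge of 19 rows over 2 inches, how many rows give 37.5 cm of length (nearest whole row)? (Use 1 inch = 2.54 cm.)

Cast on 288 stitches; work 140 rows.

Finished = 93 + 6 = 99 cm.
99 cm × 1/2.54 = 38.98 inches.
33/4.5 = 7.333 sts per in; 38.98 × 7.333 = 285.83 sts.
Next multiple of 12 → 288.
37.5 cm = 14.76 inches; × 9.5 = 140.26 → 140 rows.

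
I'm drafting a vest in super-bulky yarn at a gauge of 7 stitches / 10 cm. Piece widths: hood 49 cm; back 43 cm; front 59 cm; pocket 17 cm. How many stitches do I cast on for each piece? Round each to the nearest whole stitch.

hood 34; back 30; front 41; pocket 12.

Rate = 7/10 = 0.7 sts per cm.
hood: 49 × 0.7 = 34.30 → 34.
back: 43 × 0.7 = 30.10 → 30.
front: 59 × 0.7 = 41.30 → 41.
pocket: 17 × 0.7 = 11.90 → 12.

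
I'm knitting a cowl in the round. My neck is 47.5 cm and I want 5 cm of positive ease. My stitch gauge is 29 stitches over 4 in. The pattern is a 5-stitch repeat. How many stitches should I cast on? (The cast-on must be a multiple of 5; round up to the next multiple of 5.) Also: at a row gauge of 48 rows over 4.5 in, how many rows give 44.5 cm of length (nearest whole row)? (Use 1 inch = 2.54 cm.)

Finished = 47.5 + 5 = 52.5 cm.
52.5 cm × 1/2.54 = 20.67 inches.
29/4 = 7.25 sts per in; 20.67 × 7.25 = 149.85 sts.
Next multiple of 5 → 150.
44.5 cm = 17.52 inches; × 10.667 = 186.88 → 187 rows.

Cast on 150 stitches; work 187 rows.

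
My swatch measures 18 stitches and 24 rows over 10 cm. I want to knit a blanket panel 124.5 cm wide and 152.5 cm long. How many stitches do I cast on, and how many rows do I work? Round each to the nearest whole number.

Stitch gauge = 18/10 = 1.8 sts/cm; 124.5 × 1.8 = 224.10 → 224 sts.
Row gauge = 24/10 = 2.4 rows/cm; 152.5 × 2.4 = 366.00 → 366 rows.

Cast on 224 stitches and work 366 rows.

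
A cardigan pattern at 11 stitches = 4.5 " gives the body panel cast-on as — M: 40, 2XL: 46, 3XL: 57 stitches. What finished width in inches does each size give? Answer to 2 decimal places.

M 16.36 inches; 2XL 18.82 inches; 3XL 23.32 inches.

11/4.5 = 2.444 sts per in.
M: 40 / 2.444 = 16.364 → 16.36 in.
2XL: 46 / 2.444 = 18.818 → 18.82 in.
3XL: 57 / 2.444 = 23.318 → 23.32 in.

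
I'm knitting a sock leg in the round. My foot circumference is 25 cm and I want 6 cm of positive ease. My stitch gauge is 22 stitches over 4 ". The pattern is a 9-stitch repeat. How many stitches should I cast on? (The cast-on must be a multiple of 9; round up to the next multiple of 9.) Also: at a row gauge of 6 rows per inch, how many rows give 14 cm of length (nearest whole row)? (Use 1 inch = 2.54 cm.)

Cast on 72 stitches; work 33 rows.

Finished = 25 + 6 = 31 cm.
31 cm × 1/2.54 = 12.20 inches.
22/4 = 5.5 sts per in; 12.20 × 5.5 = 67.13 sts.
Next multiple of 9 → 72.
14 cm = 5.51 inches; × 6 = 33.07 → 33 rows.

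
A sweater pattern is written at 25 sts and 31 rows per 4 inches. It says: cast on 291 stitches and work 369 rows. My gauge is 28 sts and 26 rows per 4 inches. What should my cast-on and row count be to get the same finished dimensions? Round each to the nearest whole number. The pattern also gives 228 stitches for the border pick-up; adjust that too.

Stitches: 291 × 28/25 = 325.92 → 326.
Rows: 369 × 26/31 = 309.48 → 309.
border pick-up: 228 × 28/25 = 255.36 → 255.

Cast on 326 stitches; work 309 rows; border pick-up 255 stitches.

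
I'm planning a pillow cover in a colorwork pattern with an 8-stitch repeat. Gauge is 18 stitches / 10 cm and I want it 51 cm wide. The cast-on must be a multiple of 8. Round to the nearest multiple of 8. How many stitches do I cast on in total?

18 / 10 = 1.8 sts per cm.
51 × 1.8 = 91.80 sts.
Nearest multiple of 8: 88.

CO 88 sts.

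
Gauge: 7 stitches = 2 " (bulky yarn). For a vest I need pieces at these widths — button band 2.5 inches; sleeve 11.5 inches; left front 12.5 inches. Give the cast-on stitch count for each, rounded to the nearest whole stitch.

button band 9; sleeve 40; left front 44.

Rate = 7/2 = 3.5 sts per in.
button band: 2.5 × 3.5 = 8.75 → 9.
sleeve: 11.5 × 3.5 = 40.25 → 40.
left front: 12.5 × 3.5 = 43.75 → 44.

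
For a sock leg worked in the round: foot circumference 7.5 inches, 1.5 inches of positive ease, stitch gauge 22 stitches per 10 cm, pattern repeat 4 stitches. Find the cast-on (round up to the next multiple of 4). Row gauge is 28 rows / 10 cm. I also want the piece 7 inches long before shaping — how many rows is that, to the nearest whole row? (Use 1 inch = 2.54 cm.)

Finished = 7.5 + 1.5 = 9 inches.
9 inches × 2.54 = 22.86 cm.
22/10 = 2.2 sts per cm; 22.86 × 2.2 = 50.29 sts.
Next multiple of 4 → 52.
7 inches = 17.78 cm; × 2.8 = 49.78 → 50 rows.

Cast on 52 stitches; work 50 rows.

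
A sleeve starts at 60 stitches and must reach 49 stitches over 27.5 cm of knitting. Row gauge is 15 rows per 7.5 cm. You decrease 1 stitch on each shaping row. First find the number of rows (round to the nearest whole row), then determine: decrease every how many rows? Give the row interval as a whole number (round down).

Rows = 27.5 × 2 = 55.0 → 55 rows.
Stitches to remove: 11 → 11 shaping rows (at 1 st each).
55 / 11 = 5.00 → every 5 rows.

Decrease every 5th row.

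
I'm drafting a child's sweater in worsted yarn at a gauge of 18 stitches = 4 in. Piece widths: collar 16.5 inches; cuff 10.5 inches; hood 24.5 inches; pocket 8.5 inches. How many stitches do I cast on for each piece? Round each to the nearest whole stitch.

collar 74; cuff 47; hood 110; pocket 38.

Rate = 18/4 = 4.5 sts per in.
collar: 16.5 × 4.5 = 74.25 → 74.
cuff: 10.5 × 4.5 = 47.25 → 47.
hood: 24.5 × 4.5 = 110.25 → 110.
pocket: 8.5 × 4.5 = 38.25 → 38.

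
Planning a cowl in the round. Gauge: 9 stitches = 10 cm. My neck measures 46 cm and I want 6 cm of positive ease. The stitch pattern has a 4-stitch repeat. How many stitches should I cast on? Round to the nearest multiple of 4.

CO 48 sts.

Finished = 46 + 6 = 52 cm.
9 / 10 = 0.9 sts/cm.
52 × 0.9 = 46.80 sts.
Nearest multiple of 4: 48.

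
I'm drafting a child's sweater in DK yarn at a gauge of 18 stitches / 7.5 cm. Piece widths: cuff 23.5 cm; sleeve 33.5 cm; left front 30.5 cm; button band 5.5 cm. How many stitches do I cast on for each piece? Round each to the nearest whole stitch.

Rate = 18/7.5 = 2.4 sts per cm.
cuff: 23.5 × 2.4 = 56.40 → 56.
sleeve: 33.5 × 2.4 = 80.40 → 80.
left front: 30.5 × 2.4 = 73.20 → 73.
button band: 5.5 × 2.4 = 13.20 → 13.

cuff 56; sleeve 80; left front 73; button band 13.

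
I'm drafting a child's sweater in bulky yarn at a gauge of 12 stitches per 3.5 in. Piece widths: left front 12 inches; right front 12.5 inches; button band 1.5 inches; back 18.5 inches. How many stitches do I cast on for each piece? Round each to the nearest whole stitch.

Rate = 12/3.5 = 3.429 sts per in.
left front: 12 × 3.429 = 41.14 → 41.
right front: 12.5 × 3.429 = 42.86 → 43.
button band: 1.5 × 3.429 = 5.14 → 5.
back: 18.5 × 3.429 = 63.43 → 63.

left front 41; right front 43; button band 5; back 63.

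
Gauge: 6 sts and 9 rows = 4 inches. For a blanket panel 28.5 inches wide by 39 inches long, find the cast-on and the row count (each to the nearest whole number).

Cast on 43 stitches and work 88 rows.

Stitch gauge = 6/4 = 1.5 sts/in; 28.5 × 1.5 = 42.75 → 43 sts.
Row gauge = 9/4 = 2.25 rows/in; 39 × 2.25 = 87.75 → 88 rows.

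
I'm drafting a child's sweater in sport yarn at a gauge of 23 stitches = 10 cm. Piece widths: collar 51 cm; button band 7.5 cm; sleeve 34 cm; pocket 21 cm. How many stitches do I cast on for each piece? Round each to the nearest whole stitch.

Rate = 23/10 = 2.3 sts per cm.
collar: 51 × 2.3 = 117.30 → 117.
button band: 7.5 × 2.3 = 17.25 → 17.
sleeve: 34 × 2.3 = 78.20 → 78.
pocket: 21 × 2.3 = 48.30 → 48.

collar 117; button band 17; sleeve 78; pocket 48.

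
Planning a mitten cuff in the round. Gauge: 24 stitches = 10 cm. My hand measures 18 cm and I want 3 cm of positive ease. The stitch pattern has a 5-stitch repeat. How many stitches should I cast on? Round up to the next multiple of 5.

Finished = 18 + 3 = 21 cm.
24 / 10 = 2.4 sts/cm.
21 × 2.4 = 50.40 sts.
Next multiple of 5: 55.

CO 55 sts.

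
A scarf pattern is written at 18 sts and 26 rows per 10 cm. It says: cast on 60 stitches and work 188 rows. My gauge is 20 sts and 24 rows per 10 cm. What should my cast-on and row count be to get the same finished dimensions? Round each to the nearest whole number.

Stitches: 60 × 20/18 = 66.67 → 67.
Rows: 188 × 24/26 = 173.54 → 174.

Cast on 67 stitches; work 174 rows.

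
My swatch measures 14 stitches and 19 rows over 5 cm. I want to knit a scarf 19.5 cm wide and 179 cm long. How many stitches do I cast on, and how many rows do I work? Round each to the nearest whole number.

Stitch gauge = 14/5 = 2.8 sts/cm; 19.5 × 2.8 = 54.60 → 55 sts.
Row gauge = 19/5 = 3.8 rows/cm; 179 × 3.8 = 680.20 → 680 rows.

Cast on 55 stitches and work 680 rows.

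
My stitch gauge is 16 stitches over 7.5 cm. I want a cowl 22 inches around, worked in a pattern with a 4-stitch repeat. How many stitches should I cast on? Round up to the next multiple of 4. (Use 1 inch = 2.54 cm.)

120 stitches.

22 in = 22 × 2.54 = 55.88 cm.
16 / 7.5 = 2.133 sts/cm.
55.88 × 2.133 = 119.21 sts.
→ 120.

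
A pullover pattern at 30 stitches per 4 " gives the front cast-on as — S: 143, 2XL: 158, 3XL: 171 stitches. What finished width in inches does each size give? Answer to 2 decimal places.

30/4 = 7.5 sts per in.
S: 143 / 7.5 = 19.067 → 19.07 in.
2XL: 158 / 7.5 = 21.067 → 21.07 in.
3XL: 171 / 7.5 = 22.800 → 22.80 in.

S 19.07 inches; 2XL 21.07 inches; 3XL 22.80 inches.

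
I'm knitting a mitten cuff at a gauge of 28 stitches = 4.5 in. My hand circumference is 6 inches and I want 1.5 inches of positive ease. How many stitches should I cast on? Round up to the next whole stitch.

47 stitches.

Finished = 6 + 1.5 = 7.5 in.
28 / 4.5 = 6.222 sts per inch.
7.50 × 6.222 = 46.67 sts.
→ 47 sts.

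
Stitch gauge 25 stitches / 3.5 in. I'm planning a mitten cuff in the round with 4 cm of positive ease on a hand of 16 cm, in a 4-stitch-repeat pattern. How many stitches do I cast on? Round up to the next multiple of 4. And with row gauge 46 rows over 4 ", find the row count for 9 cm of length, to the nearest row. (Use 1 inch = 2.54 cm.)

Cast on 60 stitches; work 41 rows.

Finished = 16 + 4 = 20 cm.
20 cm × 1/2.54 = 7.87 inches.
25/3.5 = 7.143 sts per in; 7.87 × 7.143 = 56.24 sts.
Next multiple of 4 → 60.
9 cm = 3.54 inches; × 11.5 = 40.75 → 41 rows.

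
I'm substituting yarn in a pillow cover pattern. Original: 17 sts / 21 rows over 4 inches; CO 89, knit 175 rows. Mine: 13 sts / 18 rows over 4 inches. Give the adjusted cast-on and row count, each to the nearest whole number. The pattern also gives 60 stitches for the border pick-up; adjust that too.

Stitches: 89 × 13/17 = 68.06 → 68.
Rows: 175 × 18/21 = 150.00 → 150.
border pick-up: 60 × 13/17 = 45.88 → 46.

Cast on 68 stitches; work 150 rows; border pick-up 46 stitches.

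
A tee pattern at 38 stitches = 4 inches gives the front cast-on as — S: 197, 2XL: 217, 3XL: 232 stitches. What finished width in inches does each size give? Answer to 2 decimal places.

S 20.74 inches; 2XL 22.84 inches; 3XL 24.42 inches.

38/4 = 9.5 sts per in.
S: 197 / 9.5 = 20.737 → 20.74 in.
2XL: 217 / 9.5 = 22.842 → 22.84 in.
3XL: 232 / 9.5 = 24.421 → 24.42 in.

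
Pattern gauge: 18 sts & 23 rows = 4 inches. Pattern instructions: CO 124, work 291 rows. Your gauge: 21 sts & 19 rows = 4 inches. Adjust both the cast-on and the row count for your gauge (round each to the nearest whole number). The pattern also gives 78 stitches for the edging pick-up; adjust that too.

Cast on 145 stitches; work 240 rows; edging pick-up 91 stitches.

Stitches: 124 × 21/18 = 144.67 → 145.
Rows: 291 × 19/23 = 240.39 → 240.
edging pick-up: 78 × 21/18 = 91.00 → 91.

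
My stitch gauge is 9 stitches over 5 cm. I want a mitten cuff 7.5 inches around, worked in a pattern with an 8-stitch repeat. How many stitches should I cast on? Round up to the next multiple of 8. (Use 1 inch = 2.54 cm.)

7.5 in = 7.5 × 2.54 = 19.05 cm.
9 / 5 = 1.8 sts/cm.
19.05 × 1.8 = 34.29 sts.
→ 40.

40 stitches.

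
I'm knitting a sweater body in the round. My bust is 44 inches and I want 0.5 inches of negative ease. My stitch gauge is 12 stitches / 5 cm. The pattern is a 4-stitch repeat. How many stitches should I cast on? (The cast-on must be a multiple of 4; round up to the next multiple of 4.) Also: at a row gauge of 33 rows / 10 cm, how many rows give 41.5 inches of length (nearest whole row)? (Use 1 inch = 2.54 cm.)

Finished = 44 − 0.5 = 43.5 inches.
43.5 inches × 2.54 = 110.49 cm.
12/5 = 2.4 sts per cm; 110.49 × 2.4 = 265.18 sts.
Next multiple of 4 → 268.
41.5 inches = 105.41 cm; × 3.3 = 347.85 → 348 rows.

Cast on 268 stitches; work 348 rows.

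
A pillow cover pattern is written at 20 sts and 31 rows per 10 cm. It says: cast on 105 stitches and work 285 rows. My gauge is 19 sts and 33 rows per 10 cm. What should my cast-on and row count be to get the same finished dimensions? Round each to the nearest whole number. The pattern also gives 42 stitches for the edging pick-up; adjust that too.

Cast on 100 stitches; work 303 rows; edging pick-up 40 stitches.

Stitches: 105 × 19/20 = 99.75 → 100.
Rows: 285 × 33/31 = 303.39 → 303.
edging pick-up: 42 × 19/20 = 39.90 → 40.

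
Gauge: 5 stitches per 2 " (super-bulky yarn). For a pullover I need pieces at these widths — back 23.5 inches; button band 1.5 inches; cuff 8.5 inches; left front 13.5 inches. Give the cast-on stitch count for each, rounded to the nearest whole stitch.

back 59; button band 4; cuff 21; left front 34.

Rate = 5/2 = 2.5 sts per in.
back: 23.5 × 2.5 = 58.75 → 59.
button band: 1.5 × 2.5 = 3.75 → 4.
cuff: 8.5 × 2.5 = 21.25 → 21.
left front: 13.5 × 2.5 = 33.75 → 34.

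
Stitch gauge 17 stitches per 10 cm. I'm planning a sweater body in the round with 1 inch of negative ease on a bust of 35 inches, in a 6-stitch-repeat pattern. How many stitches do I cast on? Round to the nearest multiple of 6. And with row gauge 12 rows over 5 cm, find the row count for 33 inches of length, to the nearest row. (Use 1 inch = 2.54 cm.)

Cast on 144 stitches; work 201 rows.

Finished = 35 − 1 = 34 inches.
34 inches × 2.54 = 86.36 cm.
17/10 = 1.7 sts per cm; 86.36 × 1.7 = 146.81 sts.
Nearest multiple of 6 → 144.
33 inches = 83.82 cm; × 2.4 = 201.17 → 201 rows.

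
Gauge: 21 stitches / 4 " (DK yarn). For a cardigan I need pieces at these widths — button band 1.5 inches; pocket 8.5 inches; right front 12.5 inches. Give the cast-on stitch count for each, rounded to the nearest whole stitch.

Rate = 21/4 = 5.25 sts per in.
button band: 1.5 × 5.25 = 7.88 → 8.
pocket: 8.5 × 5.25 = 44.62 → 45.
right front: 12.5 × 5.25 = 65.62 → 66.

button band 8; pocket 45; right front 66.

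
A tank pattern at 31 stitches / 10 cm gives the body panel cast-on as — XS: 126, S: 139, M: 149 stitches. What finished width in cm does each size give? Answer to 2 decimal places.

XS 40.65 cm; S 44.84 cm; M 48.06 cm.

31/10 = 3.1 sts per cm.
XS: 126 / 3.1 = 40.645 → 40.65 cm.
S: 139 / 3.1 = 44.839 → 44.84 cm.
M: 149 / 3.1 = 48.065 → 48.06 cm.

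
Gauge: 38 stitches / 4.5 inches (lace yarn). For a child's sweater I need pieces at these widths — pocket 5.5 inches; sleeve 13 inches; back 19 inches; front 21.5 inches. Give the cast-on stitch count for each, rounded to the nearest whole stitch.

pocket 46; sleeve 110; back 160; front 182.

Rate = 38/4.5 = 8.444 sts per in.
pocket: 5.5 × 8.444 = 46.44 → 46.
sleeve: 13 × 8.444 = 109.78 → 110.
back: 19 × 8.444 = 160.44 → 160.
front: 21.5 × 8.444 = 181.56 → 182.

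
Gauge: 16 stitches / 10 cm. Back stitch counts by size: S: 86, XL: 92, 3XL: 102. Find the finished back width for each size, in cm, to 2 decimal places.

16/10 = 1.6 sts per cm.
S: 86 / 1.6 = 53.750 → 53.75 cm.
XL: 92 / 1.6 = 57.500 → 57.50 cm.
3XL: 102 / 1.6 = 63.750 → 63.75 cm.

S 53.75 cm; XL 57.50 cm; 3XL 63.75 cm.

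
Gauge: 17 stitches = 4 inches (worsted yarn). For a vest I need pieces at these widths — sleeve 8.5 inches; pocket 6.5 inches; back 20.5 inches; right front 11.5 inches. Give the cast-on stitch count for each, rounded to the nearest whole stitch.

sleeve 36; pocket 28; back 87; right front 49.

Rate = 17/4 = 4.25 sts per in.
sleeve: 8.5 × 4.25 = 36.12 → 36.
pocket: 6.5 × 4.25 = 27.62 → 28.
back: 20.5 × 4.25 = 87.12 → 87.
right front: 11.5 × 4.25 = 48.88 → 49.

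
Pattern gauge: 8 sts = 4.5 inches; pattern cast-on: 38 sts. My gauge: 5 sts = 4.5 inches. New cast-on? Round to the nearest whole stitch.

Scale factor = 5 / 8 = 0.625.
38 × 5 / 8 = 23.75 sts.
→ 24 sts.

Cast on 24 stitches.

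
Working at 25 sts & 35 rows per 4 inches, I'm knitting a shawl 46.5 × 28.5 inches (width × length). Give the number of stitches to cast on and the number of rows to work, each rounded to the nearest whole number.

Cast on 291 stitches and work 249 rows.

Stitch gauge = 25/4 = 6.25 sts/in; 46.5 × 6.25 = 290.62 → 291 sts.
Row gauge = 35/4 = 8.75 rows/in; 28.5 × 8.75 = 249.38 → 249 rows.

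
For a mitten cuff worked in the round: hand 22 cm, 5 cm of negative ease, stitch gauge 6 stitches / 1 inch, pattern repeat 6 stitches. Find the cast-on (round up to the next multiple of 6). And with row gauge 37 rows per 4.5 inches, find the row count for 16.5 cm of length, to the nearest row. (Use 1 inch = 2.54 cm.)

Cast on 42 stitches; work 53 rows.

Finished = 22 − 5 = 17 cm.
17 cm × 1/2.54 = 6.69 inches.
6/1 = 6 sts per in; 6.69 × 6 = 40.16 sts.
Next multiple of 6 → 42.
16.5 cm = 6.50 inches; × 8.222 = 53.41 → 53 rows.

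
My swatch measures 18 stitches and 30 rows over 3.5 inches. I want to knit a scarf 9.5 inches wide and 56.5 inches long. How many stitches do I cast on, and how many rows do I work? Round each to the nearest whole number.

Stitch gauge = 18/3.5 = 5.143 sts/in; 9.5 × 5.143 = 48.86 → 49 sts.
Row gauge = 30/3.5 = 8.571 rows/in; 56.5 × 8.571 = 484.29 → 484 rows.

Cast on 49 stitches and work 484 rows.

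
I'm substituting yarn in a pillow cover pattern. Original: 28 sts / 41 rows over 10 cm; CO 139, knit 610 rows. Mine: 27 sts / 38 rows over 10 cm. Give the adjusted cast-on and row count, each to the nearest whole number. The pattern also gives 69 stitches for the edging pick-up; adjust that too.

Cast on 134 stitches; work 565 rows; edging pick-up 67 stitches.

Stitches: 139 × 27/28 = 134.04 → 134.
Rows: 610 × 38/41 = 565.37 → 565.
edging pick-up: 69 × 27/28 = 66.54 → 67.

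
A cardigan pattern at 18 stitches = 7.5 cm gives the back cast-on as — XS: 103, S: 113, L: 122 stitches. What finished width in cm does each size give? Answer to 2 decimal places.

XS 42.92 cm; S 47.08 cm; L 50.83 cm.

18/7.5 = 2.4 sts per cm.
XS: 103 / 2.4 = 42.917 → 42.92 cm.
S: 113 / 2.4 = 47.083 → 47.08 cm.
L: 122 / 2.4 = 50.833 → 50.83 cm.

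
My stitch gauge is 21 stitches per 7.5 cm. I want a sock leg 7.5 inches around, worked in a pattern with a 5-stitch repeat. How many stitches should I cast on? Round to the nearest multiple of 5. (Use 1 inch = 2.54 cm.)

7.5 in = 7.5 × 2.54 = 19.05 cm.
21 / 7.5 = 2.8 sts/cm.
19.05 × 2.8 = 53.34 sts.
→ 55.

Cast on 55 stitches.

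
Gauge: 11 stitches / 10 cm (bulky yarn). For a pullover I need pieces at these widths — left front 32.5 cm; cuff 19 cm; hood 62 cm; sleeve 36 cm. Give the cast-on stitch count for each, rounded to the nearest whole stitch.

left front 36; cuff 21; hood 68; sleeve 40.

Rate = 11/10 = 1.1 sts per cm.
left front: 32.5 × 1.1 = 35.75 → 36.
cuff: 19 × 1.1 = 20.90 → 21.
hood: 62 × 1.1 = 68.20 → 68.
sleeve: 36 × 1.1 = 39.60 → 40.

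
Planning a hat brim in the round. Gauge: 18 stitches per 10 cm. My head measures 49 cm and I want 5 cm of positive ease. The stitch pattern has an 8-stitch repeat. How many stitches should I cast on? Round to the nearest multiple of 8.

96 stitches.

Finished = 49 + 5 = 54 cm.
18 / 10 = 1.8 sts/cm.
54 × 1.8 = 97.20 sts.
Nearest multiple of 8: 96.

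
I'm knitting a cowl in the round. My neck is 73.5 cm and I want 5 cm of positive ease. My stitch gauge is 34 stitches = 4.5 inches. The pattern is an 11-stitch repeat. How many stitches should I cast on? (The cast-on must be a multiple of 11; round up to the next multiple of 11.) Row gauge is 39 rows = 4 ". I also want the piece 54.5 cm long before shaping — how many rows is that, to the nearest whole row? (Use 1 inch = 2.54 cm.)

Finished = 73.5 + 5 = 78.5 cm.
78.5 cm × 1/2.54 = 30.91 inches.
34/4.5 = 7.556 sts per in; 30.91 × 7.556 = 233.51 sts.
Next multiple of 11 → 242.
54.5 cm = 21.46 inches; × 9.75 = 209.20 → 209 rows.

Cast on 242 stitches; work 209 rows.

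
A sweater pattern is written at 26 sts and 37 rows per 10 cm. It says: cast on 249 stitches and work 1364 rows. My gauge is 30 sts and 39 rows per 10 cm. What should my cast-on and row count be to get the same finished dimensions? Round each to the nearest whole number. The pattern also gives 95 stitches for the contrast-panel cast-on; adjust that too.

Stitches: 249 × 30/26 = 287.31 → 287.
Rows: 1364 × 39/37 = 1437.73 → 1438.
contrast-panel cast-on: 95 × 30/26 = 109.62 → 110.

Cast on 287 stitches; work 1438 rows; contrast-panel cast-on 110 stitches.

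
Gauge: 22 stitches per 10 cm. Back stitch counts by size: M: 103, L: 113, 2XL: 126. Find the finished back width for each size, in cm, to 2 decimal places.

M 46.82 cm; L 51.36 cm; 2XL 57.27 cm.

22/10 = 2.2 sts per cm.
M: 103 / 2.2 = 46.818 → 46.82 cm.
L: 113 / 2.2 = 51.364 → 51.36 cm.
2XL: 126 / 2.2 = 57.273 → 57.27 cm.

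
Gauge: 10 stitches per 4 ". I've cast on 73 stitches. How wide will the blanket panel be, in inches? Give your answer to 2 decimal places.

10 stitches / 4 inch = 2.5 stitches per inch.
73 / 2.5 = 29.200 inches.

29.20 inches.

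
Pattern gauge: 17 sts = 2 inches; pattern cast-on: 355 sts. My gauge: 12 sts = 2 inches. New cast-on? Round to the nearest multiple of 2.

Scale factor = 12 / 17 = 0.706.
355 × 12 / 17 = 250.59 sts.
→ 250 sts.

Cast on 250 stitches.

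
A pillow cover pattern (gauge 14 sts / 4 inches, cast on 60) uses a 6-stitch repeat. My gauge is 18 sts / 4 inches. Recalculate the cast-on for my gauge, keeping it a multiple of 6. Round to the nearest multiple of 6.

78 stitches.

60 × 18 / 14 = 77.14.
Nearest multiple of 6: 78.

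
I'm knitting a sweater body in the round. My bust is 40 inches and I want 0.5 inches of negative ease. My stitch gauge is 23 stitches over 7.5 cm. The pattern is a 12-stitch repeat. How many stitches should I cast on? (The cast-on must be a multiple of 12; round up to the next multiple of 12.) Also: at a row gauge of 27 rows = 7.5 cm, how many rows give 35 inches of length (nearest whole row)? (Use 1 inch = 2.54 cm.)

Cast on 312 stitches; work 320 rows.

Finished = 40 − 0.5 = 39.5 inches.
39.5 inches × 2.54 = 100.33 cm.
23/7.5 = 3.067 sts per cm; 100.33 × 3.067 = 307.68 sts.
Next multiple of 12 → 312.
35 inches = 88.90 cm; × 3.6 = 320.04 → 320 rows.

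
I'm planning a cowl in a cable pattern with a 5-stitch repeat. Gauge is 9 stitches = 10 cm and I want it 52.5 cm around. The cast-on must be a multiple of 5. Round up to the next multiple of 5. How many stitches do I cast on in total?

9 / 10 = 0.9 sts per cm.
52.5 × 0.9 = 47.25 sts.
Next multiple of 5: 50.

CO 50 sts.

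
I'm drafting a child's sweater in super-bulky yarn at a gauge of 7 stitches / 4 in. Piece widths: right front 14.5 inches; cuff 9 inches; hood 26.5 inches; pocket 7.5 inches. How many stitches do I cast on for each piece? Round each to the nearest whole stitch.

right front 25; cuff 16; hood 46; pocket 13.

Rate = 7/4 = 1.75 sts per in.
right front: 14.5 × 1.75 = 25.38 → 25.
cuff: 9 × 1.75 = 15.75 → 16.
hood: 26.5 × 1.75 = 46.38 → 46.
pocket: 7.5 × 1.75 = 13.12 → 13.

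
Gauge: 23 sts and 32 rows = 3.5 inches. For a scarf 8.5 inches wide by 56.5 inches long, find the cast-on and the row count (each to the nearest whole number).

Cast on 56 stitches and work 517 rows.

Stitch gauge = 23/3.5 = 6.571 sts/in; 8.5 × 6.571 = 55.86 → 56 sts.
Row gauge = 32/3.5 = 9.143 rows/in; 56.5 × 9.143 = 516.57 → 517 rows.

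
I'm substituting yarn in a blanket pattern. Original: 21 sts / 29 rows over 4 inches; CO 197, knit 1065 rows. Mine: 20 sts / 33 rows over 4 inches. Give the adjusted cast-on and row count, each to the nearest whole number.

Stitches: 197 × 20/21 = 187.62 → 188.
Rows: 1065 × 33/29 = 1211.90 → 1212.

Cast on 188 stitches; work 1212 rows.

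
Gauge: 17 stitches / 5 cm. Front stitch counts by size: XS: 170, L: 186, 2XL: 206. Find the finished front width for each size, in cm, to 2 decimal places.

17/5 = 3.4 sts per cm.
XS: 170 / 3.4 = 50.000 → 50.00 cm.
L: 186 / 3.4 = 54.706 → 54.71 cm.
2XL: 206 / 3.4 = 60.588 → 60.59 cm.

XS 50.00 cm; L 54.71 cm; 2XL 60.59 cm.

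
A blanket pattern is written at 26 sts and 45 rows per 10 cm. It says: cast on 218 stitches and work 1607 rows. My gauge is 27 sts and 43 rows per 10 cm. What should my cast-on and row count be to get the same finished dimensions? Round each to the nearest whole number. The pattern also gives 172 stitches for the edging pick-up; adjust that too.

Stitches: 218 × 27/26 = 226.38 → 226.
Rows: 1607 × 43/45 = 1535.58 → 1536.
edging pick-up: 172 × 27/26 = 178.62 → 179.

Cast on 226 stitches; work 1536 rows; edging pick-up 179 stitches.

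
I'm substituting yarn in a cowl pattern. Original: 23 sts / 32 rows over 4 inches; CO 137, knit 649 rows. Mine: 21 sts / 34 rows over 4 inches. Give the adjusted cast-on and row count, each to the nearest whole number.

Stitches: 137 × 21/23 = 125.09 → 125.
Rows: 649 × 34/32 = 689.56 → 690.

Cast on 125 stitches; work 690 rows.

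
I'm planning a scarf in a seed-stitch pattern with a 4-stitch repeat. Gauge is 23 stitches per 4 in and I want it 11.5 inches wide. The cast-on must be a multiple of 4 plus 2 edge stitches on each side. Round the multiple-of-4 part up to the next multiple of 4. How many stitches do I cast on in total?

23 / 4 = 5.75 sts per inch.
11.5 × 5.75 = 66.12 sts.
Less 4 edge sts → 62.12 for the repeat.
Next multiple of 4: 64.
Add back 4 edge sts → 68.

Cast on 68 stitches.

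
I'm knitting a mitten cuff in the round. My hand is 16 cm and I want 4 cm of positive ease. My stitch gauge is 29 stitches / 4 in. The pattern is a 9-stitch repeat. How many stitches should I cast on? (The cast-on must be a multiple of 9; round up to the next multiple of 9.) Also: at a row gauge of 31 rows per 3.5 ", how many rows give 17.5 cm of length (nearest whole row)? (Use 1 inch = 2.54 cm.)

Finished = 16 + 4 = 20 cm.
20 cm × 1/2.54 = 7.87 inches.
29/4 = 7.25 sts per in; 7.87 × 7.25 = 57.09 sts.
Next multiple of 9 → 63.
17.5 cm = 6.89 inches; × 8.857 = 61.02 → 61 rows.

Cast on 63 stitches; work 61 rows.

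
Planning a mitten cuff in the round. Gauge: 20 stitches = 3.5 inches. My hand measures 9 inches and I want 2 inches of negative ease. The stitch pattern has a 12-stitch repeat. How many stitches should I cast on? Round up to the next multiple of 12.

48 stitches.

Finished = 9 − 2 = 7 inches.
20 / 3.5 = 5.714 sts/in.
7 × 5.714 = 40.00 sts.
Next multiple of 12: 48.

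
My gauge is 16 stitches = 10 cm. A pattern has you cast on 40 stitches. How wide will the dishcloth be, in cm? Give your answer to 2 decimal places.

25.00 cm.

16 stitches / 10 cm = 1.6 stitches per cm.
40 / 1.6 = 25.000 cm.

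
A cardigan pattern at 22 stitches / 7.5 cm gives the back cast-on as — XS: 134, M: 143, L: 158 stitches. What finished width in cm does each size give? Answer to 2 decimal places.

XS 45.68 cm; M 48.75 cm; L 53.86 cm.

22/7.5 = 2.933 sts per cm.
XS: 134 / 2.933 = 45.682 → 45.68 cm.
M: 143 / 2.933 = 48.750 → 48.75 cm.
L: 158 / 2.933 = 53.864 → 53.86 cm.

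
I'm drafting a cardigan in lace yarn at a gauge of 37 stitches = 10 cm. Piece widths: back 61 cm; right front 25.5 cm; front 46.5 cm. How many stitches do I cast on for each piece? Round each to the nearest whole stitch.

back 226; right front 94; front 172.

Rate = 37/10 = 3.7 sts per cm.
back: 61 × 3.7 = 225.70 → 226.
right front: 25.5 × 3.7 = 94.35 → 94.
front: 46.5 × 3.7 = 172.05 → 172.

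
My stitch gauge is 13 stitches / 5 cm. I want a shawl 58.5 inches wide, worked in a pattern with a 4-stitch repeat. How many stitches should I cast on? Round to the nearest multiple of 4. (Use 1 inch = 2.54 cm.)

388 stitches.

58.5 in = 58.5 × 2.54 = 148.59 cm.
13 / 5 = 2.6 sts/cm.
148.59 × 2.6 = 386.33 sts.
→ 388.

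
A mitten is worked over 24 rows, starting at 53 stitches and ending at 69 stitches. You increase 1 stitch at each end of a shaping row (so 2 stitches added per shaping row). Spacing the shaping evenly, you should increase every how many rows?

Stitches to add: |69 − 53| = 16.
Shaping rows needed: 16 / 2 = 8.
24 rows / 8 = every 3 rows.

Increase every 3rd row.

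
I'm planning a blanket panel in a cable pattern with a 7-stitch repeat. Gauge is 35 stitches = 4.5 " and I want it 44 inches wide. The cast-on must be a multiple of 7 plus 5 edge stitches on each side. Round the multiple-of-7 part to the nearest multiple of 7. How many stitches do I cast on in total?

339 stitches.

35 / 4.5 = 7.778 sts per inch.
44 × 7.778 = 342.22 sts.
Less 10 edge sts → 332.22 for the repeat.
Nearest multiple of 7: 329.
Add back 10 edge sts → 339.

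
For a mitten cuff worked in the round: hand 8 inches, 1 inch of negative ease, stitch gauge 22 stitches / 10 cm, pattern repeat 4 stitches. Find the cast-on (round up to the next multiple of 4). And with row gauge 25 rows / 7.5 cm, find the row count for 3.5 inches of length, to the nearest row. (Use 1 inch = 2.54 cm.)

Finished = 8 − 1 = 7 inches.
7 inches × 2.54 = 17.78 cm.
22/10 = 2.2 sts per cm; 17.78 × 2.2 = 39.12 sts.
Next multiple of 4 → 40.
3.5 inches = 8.89 cm; × 3.333 = 29.63 → 30 rows.

Cast on 40 stitches; work 30 rows.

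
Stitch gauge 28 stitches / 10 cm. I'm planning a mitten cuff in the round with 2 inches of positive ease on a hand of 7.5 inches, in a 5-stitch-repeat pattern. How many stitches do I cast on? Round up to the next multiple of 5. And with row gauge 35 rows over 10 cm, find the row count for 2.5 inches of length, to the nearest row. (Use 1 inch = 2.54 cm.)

Finished = 7.5 + 2 = 9.5 inches.
9.5 inches × 2.54 = 24.13 cm.
28/10 = 2.8 sts per cm; 24.13 × 2.8 = 67.56 sts.
Next multiple of 5 → 70.
2.5 inches = 6.35 cm; × 3.5 = 22.23 → 22 rows.

Cast on 70 stitches; work 22 rows.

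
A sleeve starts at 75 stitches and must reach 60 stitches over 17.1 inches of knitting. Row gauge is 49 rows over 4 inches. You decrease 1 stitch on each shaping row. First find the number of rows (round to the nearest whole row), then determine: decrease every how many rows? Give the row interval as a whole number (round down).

Rows = 17.1 × 12.25 = 209.5 → 209 rows.
Stitches to remove: 15 → 15 shaping rows (at 1 st each).
209 / 15 = 13.93 → every 13 rows.

Decrease every 13th row.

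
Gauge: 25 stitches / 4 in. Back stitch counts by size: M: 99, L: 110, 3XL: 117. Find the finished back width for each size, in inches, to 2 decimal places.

25/4 = 6.25 sts per in.
M: 99 / 6.25 = 15.840 → 15.84 in.
L: 110 / 6.25 = 17.600 → 17.60 in.
3XL: 117 / 6.25 = 18.720 → 18.72 in.

M 15.84 inches; L 17.60 inches; 3XL 18.72 inches.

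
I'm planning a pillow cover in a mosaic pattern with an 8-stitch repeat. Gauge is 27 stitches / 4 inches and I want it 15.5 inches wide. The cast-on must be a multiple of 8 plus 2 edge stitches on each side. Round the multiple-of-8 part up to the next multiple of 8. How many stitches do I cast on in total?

CO 108 sts.

27 / 4 = 6.75 sts per inch.
15.5 × 6.75 = 104.62 sts.
Less 4 edge sts → 100.62 for the repeat.
Next multiple of 8: 104.
Add back 4 edge sts → 108.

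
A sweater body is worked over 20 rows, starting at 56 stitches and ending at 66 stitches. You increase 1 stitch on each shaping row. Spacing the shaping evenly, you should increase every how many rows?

Increase every 2nd row.

Stitches to add: |66 − 56| = 10.
Shaping rows needed: 10 / 1 = 10.
20 rows / 10 = every 2 rows.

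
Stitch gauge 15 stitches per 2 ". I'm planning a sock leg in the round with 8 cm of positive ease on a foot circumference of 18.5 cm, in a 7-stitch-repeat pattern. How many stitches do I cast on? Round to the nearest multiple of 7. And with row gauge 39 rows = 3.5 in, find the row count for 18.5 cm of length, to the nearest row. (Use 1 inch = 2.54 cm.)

Cast on 77 stitches; work 81 rows.

Finished = 18.5 + 8 = 26.5 cm.
26.5 cm × 1/2.54 = 10.43 inches.
15/2 = 7.5 sts per in; 10.43 × 7.5 = 78.25 sts.
Nearest multiple of 7 → 77.
18.5 cm = 7.28 inches; × 11.143 = 81.16 → 81 rows.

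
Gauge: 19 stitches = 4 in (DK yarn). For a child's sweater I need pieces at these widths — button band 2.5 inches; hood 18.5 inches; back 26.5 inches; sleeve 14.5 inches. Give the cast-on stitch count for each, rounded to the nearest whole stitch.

Rate = 19/4 = 4.75 sts per in.
button band: 2.5 × 4.75 = 11.88 → 12.
hood: 18.5 × 4.75 = 87.88 → 88.
back: 26.5 × 4.75 = 125.88 → 126.
sleeve: 14.5 × 4.75 = 68.88 → 69.

button band 12; hood 88; back 126; sleeve 69.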